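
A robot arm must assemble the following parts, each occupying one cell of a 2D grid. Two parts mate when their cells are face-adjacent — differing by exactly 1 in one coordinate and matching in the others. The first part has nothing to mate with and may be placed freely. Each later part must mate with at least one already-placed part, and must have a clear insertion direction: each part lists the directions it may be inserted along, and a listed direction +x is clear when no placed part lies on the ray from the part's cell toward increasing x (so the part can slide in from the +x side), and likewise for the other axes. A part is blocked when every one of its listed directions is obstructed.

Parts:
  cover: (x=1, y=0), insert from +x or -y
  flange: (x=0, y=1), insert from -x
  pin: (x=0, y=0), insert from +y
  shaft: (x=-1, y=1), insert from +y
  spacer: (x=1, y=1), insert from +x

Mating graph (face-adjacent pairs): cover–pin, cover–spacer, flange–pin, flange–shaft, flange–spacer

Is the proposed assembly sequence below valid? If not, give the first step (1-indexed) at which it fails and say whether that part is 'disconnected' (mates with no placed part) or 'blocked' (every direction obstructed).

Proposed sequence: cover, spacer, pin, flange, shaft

Valid

1. cover@(1, 0) [+x clear] — {cover}
2. spacer@(1, 1) [+x clear] — {cover, spacer}
3. pin@(0, 0) [+y clear] — {cover, pin, spacer}
4. flange@(0, 1) [-x clear] — {cover, flange, pin, spacer}
5. shaft@(-1, 1) [+y clear] — {cover, flange, pin, shaft, spacer}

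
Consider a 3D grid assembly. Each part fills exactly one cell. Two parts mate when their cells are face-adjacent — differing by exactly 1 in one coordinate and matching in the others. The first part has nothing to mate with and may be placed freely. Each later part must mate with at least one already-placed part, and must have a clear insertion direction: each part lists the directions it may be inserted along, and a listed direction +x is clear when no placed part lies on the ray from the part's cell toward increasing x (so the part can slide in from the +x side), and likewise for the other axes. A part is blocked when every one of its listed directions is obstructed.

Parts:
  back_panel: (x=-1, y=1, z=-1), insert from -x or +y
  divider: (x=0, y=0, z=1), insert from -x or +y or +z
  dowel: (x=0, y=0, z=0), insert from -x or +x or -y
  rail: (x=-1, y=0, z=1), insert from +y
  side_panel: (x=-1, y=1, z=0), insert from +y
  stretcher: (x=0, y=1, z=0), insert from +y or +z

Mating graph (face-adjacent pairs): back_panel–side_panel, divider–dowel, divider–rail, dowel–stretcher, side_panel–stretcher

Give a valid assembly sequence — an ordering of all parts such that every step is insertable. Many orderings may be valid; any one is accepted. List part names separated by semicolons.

1. dowel@(0, 0, 0) [-x clear] — {dowel}
2. stretcher@(0, 1, 0) [+y clear] — {dowel, stretcher}
3. divider@(0, 0, 1) [-x clear] — {divider, dowel, stretcher}
4. rail@(-1, 0, 1) [+y clear] — {divider, dowel, rail, stretcher}
5. side_panel@(-1, 1, 0) [+y clear] — {divider, dowel, rail, side_panel, stretcher}
6. back_panel@(-1, 1, -1) [-x clear] — {back_panel, divider, dowel, rail, side_panel, stretcher}

dowel; stretcher; divider; rail; side_panel; back_panel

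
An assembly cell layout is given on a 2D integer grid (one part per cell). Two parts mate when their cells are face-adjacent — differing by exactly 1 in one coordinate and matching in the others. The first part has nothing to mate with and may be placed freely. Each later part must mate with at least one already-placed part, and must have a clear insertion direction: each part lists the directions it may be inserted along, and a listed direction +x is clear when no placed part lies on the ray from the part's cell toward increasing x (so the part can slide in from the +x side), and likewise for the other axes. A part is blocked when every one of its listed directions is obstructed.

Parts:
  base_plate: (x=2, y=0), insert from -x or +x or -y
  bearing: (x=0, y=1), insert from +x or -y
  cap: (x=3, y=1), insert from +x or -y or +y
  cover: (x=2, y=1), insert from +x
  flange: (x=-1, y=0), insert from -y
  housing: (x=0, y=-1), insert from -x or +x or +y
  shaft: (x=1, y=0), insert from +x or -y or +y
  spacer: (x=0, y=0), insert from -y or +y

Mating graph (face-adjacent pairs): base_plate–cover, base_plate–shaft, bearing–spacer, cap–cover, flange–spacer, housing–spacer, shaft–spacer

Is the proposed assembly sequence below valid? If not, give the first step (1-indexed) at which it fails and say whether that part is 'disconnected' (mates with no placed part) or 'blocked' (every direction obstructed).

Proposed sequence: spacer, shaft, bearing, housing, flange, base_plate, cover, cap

Valid

1. spacer@(0, 0) [-y clear] — {spacer}
2. shaft@(1, 0) [+x clear] — {shaft, spacer}
3. bearing@(0, 1) [+x clear] — {bearing, shaft, spacer}
4. housing@(0, -1) [-x clear] — {bearing, housing, shaft, spacer}
5. flange@(-1, 0) [-y clear] — {bearing, flange, housing, shaft, spacer}
6. base_plate@(2, 0) [+x clear] — {base_plate, bearing, flange, housing, shaft, spacer}
7. cover@(2, 1) [+x clear] — {base_plate, bearing, cover, flange, housing, shaft, spacer}
8. cap@(3, 1) [+x clear] — {base_plate, bearing, cap, cover, flange, housing, shaft, spacer}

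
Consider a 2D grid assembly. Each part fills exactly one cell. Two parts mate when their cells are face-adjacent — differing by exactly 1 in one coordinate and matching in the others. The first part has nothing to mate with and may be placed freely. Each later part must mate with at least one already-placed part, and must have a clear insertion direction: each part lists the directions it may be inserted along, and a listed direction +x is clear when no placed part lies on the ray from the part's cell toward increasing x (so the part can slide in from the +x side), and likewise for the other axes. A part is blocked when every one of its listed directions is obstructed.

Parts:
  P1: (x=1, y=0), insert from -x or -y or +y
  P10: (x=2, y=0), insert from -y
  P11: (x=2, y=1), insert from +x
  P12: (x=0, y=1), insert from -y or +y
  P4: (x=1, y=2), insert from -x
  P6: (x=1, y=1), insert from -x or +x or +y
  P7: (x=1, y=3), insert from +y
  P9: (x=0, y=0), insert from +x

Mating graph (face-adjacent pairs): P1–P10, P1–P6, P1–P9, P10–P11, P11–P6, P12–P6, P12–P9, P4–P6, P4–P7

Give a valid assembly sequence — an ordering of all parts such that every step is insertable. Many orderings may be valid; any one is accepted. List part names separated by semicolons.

1. P12@(0, 1) [-y clear] — {P12}
2. P6@(1, 1) [+x clear] — {P12, P6}
3. P11@(2, 1) [+x clear] — {P11, P12, P6}
4. P9@(0, 0) [+x clear] — {P11, P12, P6, P9}
5. P1@(1, 0) [-y clear] — {P1, P11, P12, P6, P9}
6. P4@(1, 2) [-x clear] — {P1, P11, P12, P4, P6, P9}
7. P7@(1, 3) [+y clear] — {P1, P11, P12, P4, P6, P7, P9}
8. P10@(2, 0) [-y clear] — {P1, P10, P11, P12, P4, P6, P7, P9}

P12; P6; P11; P9; P1; P4; P7; P10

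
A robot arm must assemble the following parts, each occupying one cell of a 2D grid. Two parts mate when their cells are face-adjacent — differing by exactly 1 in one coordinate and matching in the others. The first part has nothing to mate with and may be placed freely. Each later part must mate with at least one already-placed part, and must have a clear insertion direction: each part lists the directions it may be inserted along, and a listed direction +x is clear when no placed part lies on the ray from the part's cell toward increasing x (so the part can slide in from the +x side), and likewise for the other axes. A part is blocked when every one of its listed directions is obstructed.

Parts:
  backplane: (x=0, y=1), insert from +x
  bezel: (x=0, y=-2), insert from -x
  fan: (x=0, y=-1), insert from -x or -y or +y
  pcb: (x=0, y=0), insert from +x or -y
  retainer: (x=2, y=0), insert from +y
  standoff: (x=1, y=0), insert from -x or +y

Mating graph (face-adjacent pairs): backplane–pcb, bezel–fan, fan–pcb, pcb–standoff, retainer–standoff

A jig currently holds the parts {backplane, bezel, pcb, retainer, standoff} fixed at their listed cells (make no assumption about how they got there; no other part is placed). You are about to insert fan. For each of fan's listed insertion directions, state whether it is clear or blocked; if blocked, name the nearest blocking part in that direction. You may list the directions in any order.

-x: ray from fan(0, -1) has no placed part ⇒ clear
-y: nearest on ray is bezel@(0, -2) ⇒ blocked
+y: nearest on ray is pcb@(0, 0) ⇒ blocked

+y: blocked by pcb; -x: clear; -y: blocked by bezel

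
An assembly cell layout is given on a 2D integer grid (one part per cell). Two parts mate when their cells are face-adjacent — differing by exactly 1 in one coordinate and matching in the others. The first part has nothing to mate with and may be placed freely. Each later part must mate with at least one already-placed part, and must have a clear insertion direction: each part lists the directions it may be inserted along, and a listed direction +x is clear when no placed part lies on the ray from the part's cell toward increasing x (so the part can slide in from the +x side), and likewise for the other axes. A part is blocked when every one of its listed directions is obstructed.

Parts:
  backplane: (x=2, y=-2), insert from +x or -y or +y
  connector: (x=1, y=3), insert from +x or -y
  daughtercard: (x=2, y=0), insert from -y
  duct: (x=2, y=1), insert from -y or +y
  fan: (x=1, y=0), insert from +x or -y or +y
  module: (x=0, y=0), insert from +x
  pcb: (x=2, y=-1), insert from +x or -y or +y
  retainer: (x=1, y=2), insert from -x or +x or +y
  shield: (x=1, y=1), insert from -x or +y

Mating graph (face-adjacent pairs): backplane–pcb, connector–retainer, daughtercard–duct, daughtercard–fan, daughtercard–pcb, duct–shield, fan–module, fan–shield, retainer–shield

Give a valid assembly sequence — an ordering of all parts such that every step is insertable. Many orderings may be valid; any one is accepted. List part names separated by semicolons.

1. module@(0, 0) [+x clear] — {module}
2. fan@(1, 0) [+x clear] — {fan, module}
3. daughtercard@(2, 0) [-y clear] — {daughtercard, fan, module}
4. pcb@(2, -1) [+x clear] — {daughtercard, fan, module, pcb}
5. duct@(2, 1) [+y clear] — {daughtercard, duct, fan, module, pcb}
6. shield@(1, 1) [-x clear] — {daughtercard, duct, fan, module, pcb, shield}
7. retainer@(1, 2) [-x clear] — {daughtercard, duct, fan, module, pcb, retainer, shield}
8. backplane@(2, -2) [+x clear] — {backplane, daughtercard, duct, fan, module, pcb, retainer, shield}
9. connector@(1, 3) [+x clear] — {backplane, connector, daughtercard, duct, fan, module, pcb, retainer, shield}

module; fan; daughtercard; pcb; duct; shield; retainer; backplane; connector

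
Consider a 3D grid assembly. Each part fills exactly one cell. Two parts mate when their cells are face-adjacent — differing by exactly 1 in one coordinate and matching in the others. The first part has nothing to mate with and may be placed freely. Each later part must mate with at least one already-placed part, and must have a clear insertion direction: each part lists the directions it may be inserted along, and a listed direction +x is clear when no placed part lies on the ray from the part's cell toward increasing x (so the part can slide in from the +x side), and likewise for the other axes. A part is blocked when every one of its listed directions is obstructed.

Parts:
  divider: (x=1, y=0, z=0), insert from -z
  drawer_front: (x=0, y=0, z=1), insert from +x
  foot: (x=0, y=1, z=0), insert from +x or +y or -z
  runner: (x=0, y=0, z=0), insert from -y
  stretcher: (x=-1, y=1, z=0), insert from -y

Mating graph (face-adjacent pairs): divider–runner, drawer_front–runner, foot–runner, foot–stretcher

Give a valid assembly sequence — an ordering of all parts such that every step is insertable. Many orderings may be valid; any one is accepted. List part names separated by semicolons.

1. divider@(1, 0, 0) [-z clear] — {divider}
2. runner@(0, 0, 0) [-y clear] — {divider, runner}
3. drawer_front@(0, 0, 1) [+x clear] — {divider, drawer_front, runner}
4. foot@(0, 1, 0) [+x clear] — {divider, drawer_front, foot, runner}
5. stretcher@(-1, 1, 0) [-y clear] — {divider, drawer_front, foot, runner, stretcher}

divider; runner; drawer_front; foot; stretcher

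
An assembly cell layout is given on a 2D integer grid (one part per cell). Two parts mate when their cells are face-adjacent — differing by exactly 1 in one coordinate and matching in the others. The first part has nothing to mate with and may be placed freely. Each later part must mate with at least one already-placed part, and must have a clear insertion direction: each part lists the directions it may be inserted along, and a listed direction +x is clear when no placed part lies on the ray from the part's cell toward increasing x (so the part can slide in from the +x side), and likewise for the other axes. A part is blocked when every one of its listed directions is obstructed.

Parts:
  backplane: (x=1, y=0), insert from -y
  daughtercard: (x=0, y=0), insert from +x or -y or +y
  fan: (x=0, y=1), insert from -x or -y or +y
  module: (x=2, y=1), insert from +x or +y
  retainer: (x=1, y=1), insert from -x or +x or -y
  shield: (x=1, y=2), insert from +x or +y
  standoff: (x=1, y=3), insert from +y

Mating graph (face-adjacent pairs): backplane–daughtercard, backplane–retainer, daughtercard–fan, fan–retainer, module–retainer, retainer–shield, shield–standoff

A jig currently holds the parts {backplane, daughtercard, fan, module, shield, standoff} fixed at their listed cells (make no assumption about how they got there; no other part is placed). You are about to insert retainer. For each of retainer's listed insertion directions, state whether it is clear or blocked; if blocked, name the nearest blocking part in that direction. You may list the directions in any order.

-x: nearest on ray is fan@(0, 1) ⇒ blocked
+x: nearest on ray is module@(2, 1) ⇒ blocked
-y: nearest on ray is backplane@(1, 0) ⇒ blocked

+x: blocked by module; -x: blocked by fan; -y: blocked by backplane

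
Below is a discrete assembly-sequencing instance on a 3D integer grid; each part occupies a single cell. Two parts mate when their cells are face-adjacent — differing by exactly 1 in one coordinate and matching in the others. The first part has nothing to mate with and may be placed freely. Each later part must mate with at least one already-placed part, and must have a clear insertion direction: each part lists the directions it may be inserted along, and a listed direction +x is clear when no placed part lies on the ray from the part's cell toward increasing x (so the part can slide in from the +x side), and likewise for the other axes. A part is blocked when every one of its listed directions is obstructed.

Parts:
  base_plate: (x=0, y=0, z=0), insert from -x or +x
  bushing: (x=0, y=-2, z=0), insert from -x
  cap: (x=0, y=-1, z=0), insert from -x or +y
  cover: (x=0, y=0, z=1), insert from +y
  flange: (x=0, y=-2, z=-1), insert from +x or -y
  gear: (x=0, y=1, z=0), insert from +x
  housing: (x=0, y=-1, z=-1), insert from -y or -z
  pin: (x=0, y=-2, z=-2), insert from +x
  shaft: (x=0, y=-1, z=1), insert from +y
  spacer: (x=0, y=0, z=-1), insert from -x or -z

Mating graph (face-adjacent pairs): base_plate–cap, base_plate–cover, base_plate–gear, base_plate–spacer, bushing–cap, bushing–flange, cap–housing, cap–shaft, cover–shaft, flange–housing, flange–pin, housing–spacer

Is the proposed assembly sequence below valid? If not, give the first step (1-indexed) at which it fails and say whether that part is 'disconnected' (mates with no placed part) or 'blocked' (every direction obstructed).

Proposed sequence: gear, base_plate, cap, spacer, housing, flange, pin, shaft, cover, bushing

Valid

1. gear@(0, 1, 0) [+x clear] — {gear}
2. base_plate@(0, 0, 0) [-x clear] — {base_plate, gear}
3. cap@(0, -1, 0) [-x clear] — {base_plate, cap, gear}
4. spacer@(0, 0, -1) [-x clear] — {base_plate, cap, gear, spacer}
5. housing@(0, -1, -1) [-y clear] — {base_plate, cap, gear, housing, spacer}
6. flange@(0, -2, -1) [+x clear] — {base_plate, cap, flange, gear, housing, spacer}
7. pin@(0, -2, -2) [+x clear] — {base_plate, cap, flange, gear, housing, pin, spacer}
8. shaft@(0, -1, 1) [+y clear] — {base_plate, cap, flange, gear, housing, pin, shaft, spacer}
9. cover@(0, 0, 1) [+y clear] — {base_plate, cap, cover, flange, gear, housing, pin, shaft, spacer}
10. bushing@(0, -2, 0) [-x clear] — {base_plate, bushing, cap, cover, flange, gear, housing, pin, shaft, spacer}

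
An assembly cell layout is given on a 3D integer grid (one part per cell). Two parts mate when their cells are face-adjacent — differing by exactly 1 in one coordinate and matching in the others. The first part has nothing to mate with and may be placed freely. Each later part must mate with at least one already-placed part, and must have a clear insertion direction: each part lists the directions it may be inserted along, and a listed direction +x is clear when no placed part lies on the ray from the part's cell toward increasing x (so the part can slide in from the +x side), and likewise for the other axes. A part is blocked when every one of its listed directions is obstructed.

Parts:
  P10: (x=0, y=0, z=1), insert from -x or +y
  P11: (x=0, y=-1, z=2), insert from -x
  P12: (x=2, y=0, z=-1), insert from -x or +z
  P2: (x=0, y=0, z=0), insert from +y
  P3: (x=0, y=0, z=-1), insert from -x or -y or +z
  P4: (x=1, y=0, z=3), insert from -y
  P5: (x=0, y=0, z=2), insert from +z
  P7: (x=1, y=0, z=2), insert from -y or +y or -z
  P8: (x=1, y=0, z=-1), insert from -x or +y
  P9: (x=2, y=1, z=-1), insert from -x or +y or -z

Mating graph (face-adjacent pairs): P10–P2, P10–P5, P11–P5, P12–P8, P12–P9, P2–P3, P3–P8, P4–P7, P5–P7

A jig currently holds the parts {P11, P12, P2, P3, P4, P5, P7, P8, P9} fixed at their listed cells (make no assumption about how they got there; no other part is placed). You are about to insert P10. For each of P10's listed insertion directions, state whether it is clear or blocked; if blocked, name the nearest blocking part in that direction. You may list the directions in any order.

+y: clear; -x: clear

-x: ray from P10(0, 0, 1) has no placed part ⇒ clear
+y: ray from P10(0, 0, 1) has no placed part ⇒ clear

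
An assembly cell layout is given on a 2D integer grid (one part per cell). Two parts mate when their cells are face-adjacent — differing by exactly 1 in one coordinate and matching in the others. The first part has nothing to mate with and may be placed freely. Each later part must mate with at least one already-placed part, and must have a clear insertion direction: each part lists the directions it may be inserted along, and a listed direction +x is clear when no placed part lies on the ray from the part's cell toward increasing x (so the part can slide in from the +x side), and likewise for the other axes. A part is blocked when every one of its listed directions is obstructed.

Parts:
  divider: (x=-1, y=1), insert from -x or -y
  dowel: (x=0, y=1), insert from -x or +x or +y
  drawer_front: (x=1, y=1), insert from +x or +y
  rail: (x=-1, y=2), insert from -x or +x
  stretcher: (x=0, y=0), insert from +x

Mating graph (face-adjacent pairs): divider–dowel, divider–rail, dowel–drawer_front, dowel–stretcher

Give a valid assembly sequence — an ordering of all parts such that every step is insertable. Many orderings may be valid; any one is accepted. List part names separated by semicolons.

1. divider@(-1, 1) [-x clear] — {divider}
2. rail@(-1, 2) [-x clear] — {divider, rail}
3. dowel@(0, 1) [+x clear] — {divider, dowel, rail}
4. stretcher@(0, 0) [+x clear] — {divider, dowel, rail, stretcher}
5. drawer_front@(1, 1) [+x clear] — {divider, dowel, drawer_front, rail, stretcher}

divider; rail; dowel; stretcher; drawer_front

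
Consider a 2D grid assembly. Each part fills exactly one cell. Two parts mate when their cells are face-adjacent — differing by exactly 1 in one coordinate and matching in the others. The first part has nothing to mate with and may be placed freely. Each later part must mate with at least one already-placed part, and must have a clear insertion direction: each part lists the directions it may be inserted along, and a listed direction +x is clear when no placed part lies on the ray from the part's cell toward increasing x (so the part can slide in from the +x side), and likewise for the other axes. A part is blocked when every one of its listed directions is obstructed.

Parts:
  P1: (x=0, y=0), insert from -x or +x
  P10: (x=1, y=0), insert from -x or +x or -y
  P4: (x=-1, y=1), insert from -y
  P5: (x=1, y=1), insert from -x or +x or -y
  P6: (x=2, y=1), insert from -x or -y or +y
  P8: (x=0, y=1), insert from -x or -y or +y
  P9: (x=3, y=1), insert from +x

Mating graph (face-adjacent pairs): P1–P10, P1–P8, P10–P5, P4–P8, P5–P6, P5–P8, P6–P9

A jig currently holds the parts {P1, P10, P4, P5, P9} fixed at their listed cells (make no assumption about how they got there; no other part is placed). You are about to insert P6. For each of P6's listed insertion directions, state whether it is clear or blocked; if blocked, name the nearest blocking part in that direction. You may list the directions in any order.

-x: nearest on ray is P5@(1, 1) ⇒ blocked
-y: ray from P6(2, 1) has no placed part ⇒ clear
+y: ray from P6(2, 1) has no placed part ⇒ clear

+y: clear; -x: blocked by P5; -y: clear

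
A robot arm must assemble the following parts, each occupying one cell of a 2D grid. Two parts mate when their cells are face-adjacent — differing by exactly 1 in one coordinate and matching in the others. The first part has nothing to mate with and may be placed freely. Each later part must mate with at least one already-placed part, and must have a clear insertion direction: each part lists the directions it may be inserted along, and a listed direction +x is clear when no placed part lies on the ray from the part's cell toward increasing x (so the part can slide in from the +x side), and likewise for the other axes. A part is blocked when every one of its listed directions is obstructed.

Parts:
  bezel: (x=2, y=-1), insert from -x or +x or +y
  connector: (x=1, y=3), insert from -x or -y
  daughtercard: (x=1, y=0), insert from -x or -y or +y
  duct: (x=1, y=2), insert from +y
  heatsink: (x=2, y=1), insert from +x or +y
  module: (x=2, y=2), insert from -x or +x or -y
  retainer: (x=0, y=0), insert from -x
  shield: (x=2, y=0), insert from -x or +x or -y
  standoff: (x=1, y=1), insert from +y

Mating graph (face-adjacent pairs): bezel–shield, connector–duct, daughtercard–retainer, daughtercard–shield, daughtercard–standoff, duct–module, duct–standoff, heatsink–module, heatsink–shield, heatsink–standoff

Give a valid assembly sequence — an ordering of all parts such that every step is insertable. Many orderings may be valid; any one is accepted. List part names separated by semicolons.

standoff; daughtercard; duct; connector; retainer; heatsink; shield; bezel; module

1. standoff@(1, 1) [+y clear] — {standoff}
2. daughtercard@(1, 0) [-x clear] — {daughtercard, standoff}
3. duct@(1, 2) [+y clear] — {daughtercard, duct, standoff}
4. connector@(1, 3) [-x clear] — {connector, daughtercard, duct, standoff}
5. retainer@(0, 0) [-x clear] — {connector, daughtercard, duct, retainer, standoff}
6. heatsink@(2, 1) [+x clear] — {connector, daughtercard, duct, heatsink, retainer, standoff}
7. shield@(2, 0) [+x clear] — {connector, daughtercard, duct, heatsink, retainer, shield, standoff}
8. bezel@(2, -1) [-x clear] — {bezel, connector, daughtercard, duct, heatsink, retainer, shield, standoff}
9. module@(2, 2) [+x clear] — {bezel, connector, daughtercard, duct, heatsink, module, retainer, shield, standoff}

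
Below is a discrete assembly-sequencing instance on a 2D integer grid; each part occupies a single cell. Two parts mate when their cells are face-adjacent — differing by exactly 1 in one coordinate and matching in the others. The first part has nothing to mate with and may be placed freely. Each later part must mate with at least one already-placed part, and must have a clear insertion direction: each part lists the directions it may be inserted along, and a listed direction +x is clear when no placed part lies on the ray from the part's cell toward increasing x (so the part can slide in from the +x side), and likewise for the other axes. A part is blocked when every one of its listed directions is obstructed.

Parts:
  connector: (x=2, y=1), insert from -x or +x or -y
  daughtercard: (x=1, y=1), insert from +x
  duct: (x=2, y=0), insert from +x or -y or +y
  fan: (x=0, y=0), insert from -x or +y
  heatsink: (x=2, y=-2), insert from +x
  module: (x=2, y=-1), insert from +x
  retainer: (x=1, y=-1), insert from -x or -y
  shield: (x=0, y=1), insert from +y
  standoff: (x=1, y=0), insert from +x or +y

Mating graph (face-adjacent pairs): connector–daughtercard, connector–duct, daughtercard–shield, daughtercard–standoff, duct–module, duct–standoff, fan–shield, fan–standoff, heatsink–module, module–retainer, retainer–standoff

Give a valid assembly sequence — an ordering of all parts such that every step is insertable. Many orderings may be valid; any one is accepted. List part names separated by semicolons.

fan; shield; daughtercard; connector; standoff; duct; module; retainer; heatsink

1. fan@(0, 0) [-x clear] — {fan}
2. shield@(0, 1) [+y clear] — {fan, shield}
3. daughtercard@(1, 1) [+x clear] — {daughtercard, fan, shield}
4. connector@(2, 1) [+x clear] — {connector, daughtercard, fan, shield}
5. standoff@(1, 0) [+x clear] — {connector, daughtercard, fan, shield, standoff}
6. duct@(2, 0) [+x clear] — {connector, daughtercard, duct, fan, shield, standoff}
7. module@(2, -1) [+x clear] — {connector, daughtercard, duct, fan, module, shield, standoff}
8. retainer@(1, -1) [-x clear] — {connector, daughtercard, duct, fan, module, retainer, shield, standoff}
9. heatsink@(2, -2) [+x clear] — {connector, daughtercard, duct, fan, heatsink, module, retainer, shield, standoff}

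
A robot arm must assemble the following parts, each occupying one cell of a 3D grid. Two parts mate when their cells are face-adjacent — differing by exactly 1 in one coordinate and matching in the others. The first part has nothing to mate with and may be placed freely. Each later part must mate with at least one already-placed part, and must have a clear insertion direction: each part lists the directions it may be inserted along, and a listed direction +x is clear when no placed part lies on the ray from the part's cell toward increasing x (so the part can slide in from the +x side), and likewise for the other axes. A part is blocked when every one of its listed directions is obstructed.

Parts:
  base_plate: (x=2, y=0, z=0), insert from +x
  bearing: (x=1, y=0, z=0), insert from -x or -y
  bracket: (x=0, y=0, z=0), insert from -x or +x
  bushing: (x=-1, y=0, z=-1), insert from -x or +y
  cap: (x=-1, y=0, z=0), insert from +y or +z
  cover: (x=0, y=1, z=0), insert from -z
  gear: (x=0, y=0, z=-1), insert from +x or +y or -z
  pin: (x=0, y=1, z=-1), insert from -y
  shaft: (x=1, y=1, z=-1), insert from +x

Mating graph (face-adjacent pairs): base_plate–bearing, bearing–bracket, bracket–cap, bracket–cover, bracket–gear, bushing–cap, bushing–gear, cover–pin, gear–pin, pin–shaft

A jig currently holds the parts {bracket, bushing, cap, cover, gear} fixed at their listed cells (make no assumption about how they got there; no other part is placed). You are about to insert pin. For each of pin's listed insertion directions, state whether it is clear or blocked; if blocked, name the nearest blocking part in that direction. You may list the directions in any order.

-y: blocked by gear

-y: nearest on ray is gear@(0, 0, -1) ⇒ blocked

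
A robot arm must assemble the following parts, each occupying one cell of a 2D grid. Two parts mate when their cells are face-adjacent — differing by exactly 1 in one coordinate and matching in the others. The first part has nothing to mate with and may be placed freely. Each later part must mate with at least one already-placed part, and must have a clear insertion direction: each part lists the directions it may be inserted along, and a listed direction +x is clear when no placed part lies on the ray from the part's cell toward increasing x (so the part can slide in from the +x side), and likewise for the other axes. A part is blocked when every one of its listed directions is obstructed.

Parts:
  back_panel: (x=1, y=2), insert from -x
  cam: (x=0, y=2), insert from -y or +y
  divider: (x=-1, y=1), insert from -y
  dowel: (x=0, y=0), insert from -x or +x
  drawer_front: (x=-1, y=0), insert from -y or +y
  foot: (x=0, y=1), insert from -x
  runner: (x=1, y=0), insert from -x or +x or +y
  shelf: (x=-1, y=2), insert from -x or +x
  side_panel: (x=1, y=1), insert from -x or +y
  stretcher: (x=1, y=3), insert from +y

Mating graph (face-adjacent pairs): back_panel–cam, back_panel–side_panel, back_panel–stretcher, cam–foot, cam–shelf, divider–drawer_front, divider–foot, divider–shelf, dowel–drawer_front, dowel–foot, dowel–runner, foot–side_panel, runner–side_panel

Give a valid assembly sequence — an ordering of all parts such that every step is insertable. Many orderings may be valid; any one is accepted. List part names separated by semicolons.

back_panel; side_panel; stretcher; runner; cam; dowel; shelf; foot; divider; drawer_front

1. back_panel@(1, 2) [-x clear] — {back_panel}
2. side_panel@(1, 1) [-x clear] — {back_panel, side_panel}
3. stretcher@(1, 3) [+y clear] — {back_panel, side_panel, stretcher}
4. runner@(1, 0) [-x clear] — {back_panel, runner, side_panel, stretcher}
5. cam@(0, 2) [-y clear] — {back_panel, cam, runner, side_panel, stretcher}
6. dowel@(0, 0) [-x clear] — {back_panel, cam, dowel, runner, side_panel, stretcher}
7. shelf@(-1, 2) [-x clear] — {back_panel, cam, dowel, runner, shelf, side_panel, stretcher}
8. foot@(0, 1) [-x clear] — {back_panel, cam, dowel, foot, runner, shelf, side_panel, stretcher}
9. divider@(-1, 1) [-y clear] — {back_panel, cam, divider, dowel, foot, runner, shelf, side_panel, stretcher}
10. drawer_front@(-1, 0) [-y clear] — {back_panel, cam, divider, dowel, drawer_front, foot, runner, shelf, side_panel, stretcher}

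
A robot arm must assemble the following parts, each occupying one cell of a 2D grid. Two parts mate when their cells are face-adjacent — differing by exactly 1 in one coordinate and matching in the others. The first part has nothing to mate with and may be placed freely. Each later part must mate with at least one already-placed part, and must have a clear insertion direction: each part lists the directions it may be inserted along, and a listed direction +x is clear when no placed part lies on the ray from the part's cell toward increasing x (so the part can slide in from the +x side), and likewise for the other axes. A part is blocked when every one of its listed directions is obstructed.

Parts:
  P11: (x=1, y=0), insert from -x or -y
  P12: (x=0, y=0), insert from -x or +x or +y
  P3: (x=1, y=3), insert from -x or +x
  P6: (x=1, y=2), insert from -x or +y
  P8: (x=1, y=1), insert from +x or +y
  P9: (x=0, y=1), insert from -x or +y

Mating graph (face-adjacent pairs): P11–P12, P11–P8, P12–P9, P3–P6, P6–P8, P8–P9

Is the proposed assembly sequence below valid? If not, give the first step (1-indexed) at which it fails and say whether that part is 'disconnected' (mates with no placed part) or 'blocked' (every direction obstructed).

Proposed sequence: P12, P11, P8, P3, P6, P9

1. P12@(0, 0) [-x clear] — {P12}
2. P11@(1, 0) [-y clear] — {P11, P12}
3. P8@(1, 1) [+x clear] — {P11, P12, P8}
4. P3@(1, 3) — no placed neighbour ⇒ disconnected

Invalid at step 4 (disconnected)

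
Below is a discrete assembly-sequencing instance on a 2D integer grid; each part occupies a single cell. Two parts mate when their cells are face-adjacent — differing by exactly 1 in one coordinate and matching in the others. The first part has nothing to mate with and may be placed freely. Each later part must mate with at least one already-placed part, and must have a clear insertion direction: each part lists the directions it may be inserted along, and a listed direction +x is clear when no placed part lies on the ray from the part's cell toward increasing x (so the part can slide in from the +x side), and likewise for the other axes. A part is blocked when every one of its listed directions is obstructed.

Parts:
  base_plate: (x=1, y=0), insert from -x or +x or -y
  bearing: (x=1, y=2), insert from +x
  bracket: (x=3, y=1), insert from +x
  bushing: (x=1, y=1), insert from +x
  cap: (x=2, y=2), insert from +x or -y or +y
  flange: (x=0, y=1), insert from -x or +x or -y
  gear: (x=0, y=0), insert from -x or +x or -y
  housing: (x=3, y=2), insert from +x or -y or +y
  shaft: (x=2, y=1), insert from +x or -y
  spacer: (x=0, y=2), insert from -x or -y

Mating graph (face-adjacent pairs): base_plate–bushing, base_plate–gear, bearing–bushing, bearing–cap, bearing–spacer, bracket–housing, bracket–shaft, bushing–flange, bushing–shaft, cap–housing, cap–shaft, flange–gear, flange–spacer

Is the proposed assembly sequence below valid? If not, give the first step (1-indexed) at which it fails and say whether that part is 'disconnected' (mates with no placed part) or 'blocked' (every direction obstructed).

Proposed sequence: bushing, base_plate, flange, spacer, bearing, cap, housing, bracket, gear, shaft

1. bushing@(1, 1) [+x clear] — {bushing}
2. base_plate@(1, 0) [-x clear] — {base_plate, bushing}
3. flange@(0, 1) [-x clear] — {base_plate, bushing, flange}
4. spacer@(0, 2) [-x clear] — {base_plate, bushing, flange, spacer}
5. bearing@(1, 2) [+x clear] — {base_plate, bearing, bushing, flange, spacer}
6. cap@(2, 2) [+x clear] — {base_plate, bearing, bushing, cap, flange, spacer}
7. housing@(3, 2) [+x clear] — {base_plate, bearing, bushing, cap, flange, housing, spacer}
8. bracket@(3, 1) [+x clear] — {base_plate, bearing, bracket, bushing, cap, flange, housing, spacer}
9. gear@(0, 0) [-x clear] — {base_plate, bearing, bracket, bushing, cap, flange, gear, housing, spacer}
10. shaft@(2, 1) [-y clear] — {base_plate, bearing, bracket, bushing, cap, flange, gear, housing, shaft, spacer}

Valid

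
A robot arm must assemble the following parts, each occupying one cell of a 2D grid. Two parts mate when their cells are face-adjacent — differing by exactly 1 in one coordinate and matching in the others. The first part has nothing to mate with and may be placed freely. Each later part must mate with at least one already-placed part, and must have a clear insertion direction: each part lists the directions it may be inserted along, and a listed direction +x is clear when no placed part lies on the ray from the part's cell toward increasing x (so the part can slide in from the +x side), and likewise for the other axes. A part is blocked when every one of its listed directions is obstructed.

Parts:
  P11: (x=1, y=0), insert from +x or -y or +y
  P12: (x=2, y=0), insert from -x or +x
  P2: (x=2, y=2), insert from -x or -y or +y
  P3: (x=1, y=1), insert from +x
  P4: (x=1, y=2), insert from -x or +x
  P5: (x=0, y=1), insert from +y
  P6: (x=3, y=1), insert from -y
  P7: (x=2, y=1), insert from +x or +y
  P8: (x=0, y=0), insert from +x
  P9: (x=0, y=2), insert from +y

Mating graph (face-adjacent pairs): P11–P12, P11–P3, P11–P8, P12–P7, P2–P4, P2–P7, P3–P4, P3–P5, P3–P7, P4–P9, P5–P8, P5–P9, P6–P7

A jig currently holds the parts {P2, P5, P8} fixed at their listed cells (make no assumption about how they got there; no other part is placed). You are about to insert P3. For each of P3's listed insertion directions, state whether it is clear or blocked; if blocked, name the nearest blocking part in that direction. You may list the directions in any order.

+x: ray from P3(1, 1) has no placed part ⇒ clear

+x: clear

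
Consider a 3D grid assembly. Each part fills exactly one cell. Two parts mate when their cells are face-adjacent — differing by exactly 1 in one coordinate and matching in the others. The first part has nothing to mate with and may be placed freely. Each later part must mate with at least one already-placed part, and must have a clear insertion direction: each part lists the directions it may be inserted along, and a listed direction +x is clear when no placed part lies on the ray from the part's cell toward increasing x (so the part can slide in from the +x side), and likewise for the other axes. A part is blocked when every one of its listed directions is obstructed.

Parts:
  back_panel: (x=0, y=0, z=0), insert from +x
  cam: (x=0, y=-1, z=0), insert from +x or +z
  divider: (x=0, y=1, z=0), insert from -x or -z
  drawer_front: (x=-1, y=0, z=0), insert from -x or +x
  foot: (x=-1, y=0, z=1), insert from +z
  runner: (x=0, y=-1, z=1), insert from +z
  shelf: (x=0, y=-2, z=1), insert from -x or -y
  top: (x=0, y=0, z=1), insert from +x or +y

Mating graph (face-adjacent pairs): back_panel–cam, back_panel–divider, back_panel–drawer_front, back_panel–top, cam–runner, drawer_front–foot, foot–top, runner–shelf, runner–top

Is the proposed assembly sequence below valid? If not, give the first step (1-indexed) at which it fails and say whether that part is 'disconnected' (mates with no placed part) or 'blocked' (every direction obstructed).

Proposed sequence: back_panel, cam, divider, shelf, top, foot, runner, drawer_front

Invalid at step 4 (disconnected)

1. back_panel@(0, 0, 0) [+x clear] — {back_panel}
2. cam@(0, -1, 0) [+x clear] — {back_panel, cam}
3. divider@(0, 1, 0) [-x clear] — {back_panel, cam, divider}
4. shelf@(0, -2, 1) — no placed neighbour ⇒ disconnected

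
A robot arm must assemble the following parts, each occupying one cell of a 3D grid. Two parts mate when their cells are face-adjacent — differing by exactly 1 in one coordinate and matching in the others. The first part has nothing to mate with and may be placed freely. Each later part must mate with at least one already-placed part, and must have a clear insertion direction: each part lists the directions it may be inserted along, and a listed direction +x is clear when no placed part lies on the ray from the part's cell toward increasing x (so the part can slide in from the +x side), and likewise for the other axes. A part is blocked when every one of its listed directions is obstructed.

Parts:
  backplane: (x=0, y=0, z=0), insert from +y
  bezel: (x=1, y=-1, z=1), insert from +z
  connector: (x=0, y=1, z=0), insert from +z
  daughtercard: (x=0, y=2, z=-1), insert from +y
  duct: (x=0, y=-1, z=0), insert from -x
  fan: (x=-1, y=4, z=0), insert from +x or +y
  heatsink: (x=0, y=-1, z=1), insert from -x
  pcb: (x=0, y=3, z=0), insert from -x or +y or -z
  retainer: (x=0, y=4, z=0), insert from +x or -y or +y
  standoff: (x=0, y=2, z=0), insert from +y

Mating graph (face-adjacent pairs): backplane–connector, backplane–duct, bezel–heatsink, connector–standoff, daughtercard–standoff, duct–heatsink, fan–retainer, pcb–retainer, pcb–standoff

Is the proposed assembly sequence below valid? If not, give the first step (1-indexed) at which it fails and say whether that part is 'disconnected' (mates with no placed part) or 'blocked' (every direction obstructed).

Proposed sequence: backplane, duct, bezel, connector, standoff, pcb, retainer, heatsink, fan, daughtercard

Invalid at step 3 (disconnected)

1. backplane@(0, 0, 0) [+y clear] — {backplane}
2. duct@(0, -1, 0) [-x clear] — {backplane, duct}
3. bezel@(1, -1, 1) — no placed neighbour ⇒ disconnected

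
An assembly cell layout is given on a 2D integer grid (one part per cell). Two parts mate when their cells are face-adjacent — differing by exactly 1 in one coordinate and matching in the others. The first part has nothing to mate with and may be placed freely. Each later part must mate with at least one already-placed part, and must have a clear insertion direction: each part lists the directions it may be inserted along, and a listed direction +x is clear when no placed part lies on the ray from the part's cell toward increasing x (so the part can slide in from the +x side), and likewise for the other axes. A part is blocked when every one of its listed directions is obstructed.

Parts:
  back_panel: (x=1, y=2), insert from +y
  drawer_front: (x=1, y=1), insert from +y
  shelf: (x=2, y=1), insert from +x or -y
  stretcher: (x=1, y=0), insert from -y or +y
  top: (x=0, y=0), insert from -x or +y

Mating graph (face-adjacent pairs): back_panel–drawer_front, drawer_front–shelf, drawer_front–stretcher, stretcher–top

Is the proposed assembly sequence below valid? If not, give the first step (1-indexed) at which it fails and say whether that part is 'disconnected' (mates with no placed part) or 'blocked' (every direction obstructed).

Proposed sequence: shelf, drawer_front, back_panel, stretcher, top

Valid

1. shelf@(2, 1) [+x clear] — {shelf}
2. drawer_front@(1, 1) [+y clear] — {drawer_front, shelf}
3. back_panel@(1, 2) [+y clear] — {back_panel, drawer_front, shelf}
4. stretcher@(1, 0) [-y clear] — {back_panel, drawer_front, shelf, stretcher}
5. top@(0, 0) [-x clear] — {back_panel, drawer_front, shelf, stretcher, top}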